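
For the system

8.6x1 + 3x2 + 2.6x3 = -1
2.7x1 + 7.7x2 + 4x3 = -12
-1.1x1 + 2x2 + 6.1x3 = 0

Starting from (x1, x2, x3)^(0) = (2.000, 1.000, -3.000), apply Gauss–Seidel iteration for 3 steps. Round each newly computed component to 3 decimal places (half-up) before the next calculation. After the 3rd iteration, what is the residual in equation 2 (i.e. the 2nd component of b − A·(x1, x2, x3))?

Iteration 1:
  x1 = (-1 - (3)·1.000 - (2.6)·-3.000) / (8.6) = 0.442
  x2 = (-12 - (2.7)·0.442 - (4)·-3.000) / (7.7) = -0.155
  x3 = (0 - (-1.1)·0.442 - (2)·-0.155) / (6.1) = 0.131
Iteration 2:
  x1 = (-1 - (3)·-0.155 - (2.6)·0.131) / (8.6) = -0.102
  x2 = (-12 - (2.7)·-0.102 - (4)·0.131) / (7.7) = -1.591
  x3 = (0 - (-1.1)·-0.102 - (2)·-1.591) / (6.1) = 0.503
Iteration 3:
  x1 = (-1 - (3)·-1.591 - (2.6)·0.503) / (8.6) = 0.287
  x2 = (-12 - (2.7)·0.287 - (4)·0.503) / (7.7) = -1.920
  x3 = (0 - (-1.1)·0.287 - (2)·-1.920) / (6.1) = 0.681
Residual b − A·x = (0.521, -0.715, 0.002)

-0.715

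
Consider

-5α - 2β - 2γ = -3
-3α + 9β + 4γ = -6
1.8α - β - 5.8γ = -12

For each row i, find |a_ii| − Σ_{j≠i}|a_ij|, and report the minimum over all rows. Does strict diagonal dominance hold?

1

row 1: |-5| − (2+2) = 1
row 2: |9| − (3+4) = 2
row 3: |-5.8| − (1.8+1) = 3
minimum over rows = 1 → strictly diagonally dominant (convergence guaranteed)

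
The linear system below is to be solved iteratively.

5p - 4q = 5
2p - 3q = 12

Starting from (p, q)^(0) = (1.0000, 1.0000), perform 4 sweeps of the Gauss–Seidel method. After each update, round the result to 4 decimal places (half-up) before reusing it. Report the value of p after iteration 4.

-3.7261

Iteration 1:
  p = (5 - (-4)·1.0000) / (5) = 1.8000
  q = (12 - (2)·1.8000) / (-3) = -2.8000
Iteration 2:
  p = (5 - (-4)·-2.8000) / (5) = -1.2400
  q = (12 - (2)·-1.2400) / (-3) = -4.8267
Iteration 3:
  p = (5 - (-4)·-4.8267) / (5) = -2.8614
  q = (12 - (2)·-2.8614) / (-3) = -5.9076
Iteration 4:
  p = (5 - (-4)·-5.9076) / (5) = -3.7261
  q = (12 - (2)·-3.7261) / (-3) = -6.4841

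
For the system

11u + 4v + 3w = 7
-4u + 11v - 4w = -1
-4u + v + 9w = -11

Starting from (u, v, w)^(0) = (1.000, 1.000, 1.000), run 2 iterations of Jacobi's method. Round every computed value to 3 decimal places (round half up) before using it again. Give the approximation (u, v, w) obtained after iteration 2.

(0.648, -0.414, -1.293)

Iteration 1:
  u = (7 - (4)·1.000 - (3)·1.000) / (11) = 0.000
  v = (-1 - (-4)·1.000 - (-4)·1.000) / (11) = 0.636
  w = (-11 - (-4)·1.000 - (1)·1.000) / (9) = -0.889
Iteration 2:
  u = (7 - (4)·0.636 - (3)·-0.889) / (11) = 0.648
  v = (-1 - (-4)·0.000 - (-4)·-0.889) / (11) = -0.414
  w = (-11 - (-4)·0.000 - (1)·0.636) / (9) = -1.293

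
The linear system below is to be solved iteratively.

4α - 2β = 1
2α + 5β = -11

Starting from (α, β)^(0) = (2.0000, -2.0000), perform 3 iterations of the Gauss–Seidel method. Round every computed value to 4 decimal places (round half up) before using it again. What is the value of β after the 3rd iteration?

-1.9160

Iteration 1:
  α = (1 - (-2)·-2.0000) / (4) = -0.7500
  β = (-11 - (2)·-0.7500) / (5) = -1.9000
Iteration 2:
  α = (1 - (-2)·-1.9000) / (4) = -0.7000
  β = (-11 - (2)·-0.7000) / (5) = -1.9200
Iteration 3:
  α = (1 - (-2)·-1.9200) / (4) = -0.7100
  β = (-11 - (2)·-0.7100) / (5) = -1.9160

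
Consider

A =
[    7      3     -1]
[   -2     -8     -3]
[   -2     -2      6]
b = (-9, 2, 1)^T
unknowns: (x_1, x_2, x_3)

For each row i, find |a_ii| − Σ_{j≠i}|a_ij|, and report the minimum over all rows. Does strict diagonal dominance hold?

row 1: |7| − (3+1) = 3
row 2: |-8| − (2+3) = 3
row 3: |6| − (2+2) = 2
minimum over rows = 2 → strictly diagonally dominant (convergence guaranteed)

2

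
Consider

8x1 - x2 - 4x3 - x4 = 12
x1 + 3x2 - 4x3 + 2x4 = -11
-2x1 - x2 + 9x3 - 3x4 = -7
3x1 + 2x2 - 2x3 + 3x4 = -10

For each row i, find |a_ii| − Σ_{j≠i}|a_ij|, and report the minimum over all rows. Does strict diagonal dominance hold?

row 1: |8| − (1+4+1) = 2
row 2: |3| − (1+4+2) = -4
row 3: |9| − (2+1+3) = 3
row 4: |3| − (3+2+2) = -4
minimum over rows = -4 → not strictly diagonally dominant

-4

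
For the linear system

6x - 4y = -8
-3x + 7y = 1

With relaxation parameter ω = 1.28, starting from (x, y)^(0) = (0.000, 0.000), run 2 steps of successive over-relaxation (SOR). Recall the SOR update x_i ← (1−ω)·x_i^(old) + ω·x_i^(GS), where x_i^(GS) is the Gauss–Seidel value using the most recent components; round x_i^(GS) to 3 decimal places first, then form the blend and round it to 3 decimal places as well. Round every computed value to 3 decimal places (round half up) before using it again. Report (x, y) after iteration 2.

Iteration 1:
  x: GS value = (-8 - (-4)·0.000) / (6) = -1.333;  x ← (1−ω)·0.000 + ω·-1.333 = -1.706
  y: GS value = (1 - (-3)·-1.706) / (7) = -0.588;  y ← (1−ω)·0.000 + ω·-0.588 = -0.753
Iteration 2:
  x: GS value = (-8 - (-4)·-0.753) / (6) = -1.835;  x ← (1−ω)·-1.706 + ω·-1.835 = -1.871
  y: GS value = (1 - (-3)·-1.871) / (7) = -0.659;  y ← (1−ω)·-0.753 + ω·-0.659 = -0.633

(-1.871, -0.633)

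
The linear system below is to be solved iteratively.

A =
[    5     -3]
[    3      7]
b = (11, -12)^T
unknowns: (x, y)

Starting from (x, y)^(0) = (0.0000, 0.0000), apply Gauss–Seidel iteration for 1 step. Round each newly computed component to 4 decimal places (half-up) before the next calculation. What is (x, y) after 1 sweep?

Iteration 1:
  x = (11 - (-3)·0.0000) / (5) = 2.2000
  y = (-12 - (3)·2.2000) / (7) = -2.6571

(2.2000, -2.6571)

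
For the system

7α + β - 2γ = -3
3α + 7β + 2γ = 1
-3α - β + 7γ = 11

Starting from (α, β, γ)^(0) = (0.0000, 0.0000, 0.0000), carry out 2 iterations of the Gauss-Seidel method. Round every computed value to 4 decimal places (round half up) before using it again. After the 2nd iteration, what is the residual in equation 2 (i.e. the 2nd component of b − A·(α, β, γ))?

Iteration 1:
  α = (-3 - (1)·0.0000 - (-2)·0.0000) / (7) = -0.4286
  β = (1 - (3)·-0.4286 - (2)·0.0000) / (7) = 0.3265
  γ = (11 - (-3)·-0.4286 - (-1)·0.3265) / (7) = 1.4344
Iteration 2:
  α = (-3 - (1)·0.3265 - (-2)·1.4344) / (7) = -0.0654
  β = (1 - (3)·-0.0654 - (2)·1.4344) / (7) = -0.2389
  γ = (11 - (-3)·-0.0654 - (-1)·-0.2389) / (7) = 1.5093
Residual b − A·x = (0.7153, -0.1501, -0.0002)

-0.1501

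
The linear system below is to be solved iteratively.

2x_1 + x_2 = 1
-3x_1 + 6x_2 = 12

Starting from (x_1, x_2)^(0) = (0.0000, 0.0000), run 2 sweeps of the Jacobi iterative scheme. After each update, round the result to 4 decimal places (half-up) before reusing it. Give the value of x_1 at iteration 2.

Iteration 1:
  x_1 = (1 - (1)·0.0000) / (2) = 0.5000
  x_2 = (12 - (-3)·0.0000) / (6) = 2.0000
Iteration 2:
  x_1 = (1 - (1)·2.0000) / (2) = -0.5000
  x_2 = (12 - (-3)·0.5000) / (6) = 2.2500

-0.5000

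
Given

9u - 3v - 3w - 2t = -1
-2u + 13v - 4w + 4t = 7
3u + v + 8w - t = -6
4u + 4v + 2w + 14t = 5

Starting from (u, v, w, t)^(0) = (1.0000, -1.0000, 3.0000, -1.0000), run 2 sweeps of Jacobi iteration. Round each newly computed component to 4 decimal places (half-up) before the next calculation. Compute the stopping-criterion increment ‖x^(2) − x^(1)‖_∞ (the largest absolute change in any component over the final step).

Iteration 1:
  u = (-1 - (-3)·-1.0000 - (-3)·3.0000 - (-2)·-1.0000) / (9) = 0.3333
  v = (7 - (-2)·1.0000 - (-4)·3.0000 - (4)·-1.0000) / (13) = 1.9231
  w = (-6 - (3)·1.0000 - (1)·-1.0000 - (-1)·-1.0000) / (8) = -1.1250
  t = (5 - (4)·1.0000 - (4)·-1.0000 - (2)·3.0000) / (14) = -0.0714
Iteration 2:
  u = (-1 - (-3)·1.9231 - (-3)·-1.1250 - (-2)·-0.0714) / (9) = 0.1391
  v = (7 - (-2)·0.3333 - (-4)·-1.1250 - (4)·-0.0714) / (13) = 0.2656
  w = (-6 - (3)·0.3333 - (1)·1.9231 - (-1)·-0.0714) / (8) = -1.1243
  t = (5 - (4)·0.3333 - (4)·1.9231 - (2)·-1.1250) / (14) = -0.1268
Change: (-0.1942, -1.6575, 0.0007, -0.0554) → max |·| = 1.6575

1.6575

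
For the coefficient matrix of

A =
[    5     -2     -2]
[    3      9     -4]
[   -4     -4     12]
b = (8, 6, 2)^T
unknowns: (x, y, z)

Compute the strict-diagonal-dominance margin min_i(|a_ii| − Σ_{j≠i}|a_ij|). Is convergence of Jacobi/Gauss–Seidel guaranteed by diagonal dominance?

row 1: |5| − (2+2) = 1
row 2: |9| − (3+4) = 2
row 3: |12| − (4+4) = 4
minimum over rows = 1 → strictly diagonally dominant (convergence guaranteed)

1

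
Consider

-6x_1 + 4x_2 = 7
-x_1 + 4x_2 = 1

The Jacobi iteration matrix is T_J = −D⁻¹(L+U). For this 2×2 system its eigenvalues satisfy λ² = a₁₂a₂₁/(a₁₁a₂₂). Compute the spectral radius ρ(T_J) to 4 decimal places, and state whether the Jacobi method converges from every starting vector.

0.4082

a₁₂a₂₁/(a₁₁a₂₂) = (4)·(-1) / ((-6)·(4)) = 0.166667
ρ = √|0.166667| = √0.166667 = 0.4082
ρ < 1, so Jacobi converges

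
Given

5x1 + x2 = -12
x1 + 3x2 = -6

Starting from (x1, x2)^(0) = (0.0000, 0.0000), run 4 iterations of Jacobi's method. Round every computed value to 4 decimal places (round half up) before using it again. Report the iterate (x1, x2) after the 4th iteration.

(-2.1333, -1.2800)

Iteration 1:
  x1 = (-12 - (1)·0.0000) / (5) = -2.4000
  x2 = (-6 - (1)·0.0000) / (3) = -2.0000
Iteration 2:
  x1 = (-12 - (1)·-2.0000) / (5) = -2.0000
  x2 = (-6 - (1)·-2.4000) / (3) = -1.2000
Iteration 3:
  x1 = (-12 - (1)·-1.2000) / (5) = -2.1600
  x2 = (-6 - (1)·-2.0000) / (3) = -1.3333
Iteration 4:
  x1 = (-12 - (1)·-1.3333) / (5) = -2.1333
  x2 = (-6 - (1)·-2.1600) / (3) = -1.2800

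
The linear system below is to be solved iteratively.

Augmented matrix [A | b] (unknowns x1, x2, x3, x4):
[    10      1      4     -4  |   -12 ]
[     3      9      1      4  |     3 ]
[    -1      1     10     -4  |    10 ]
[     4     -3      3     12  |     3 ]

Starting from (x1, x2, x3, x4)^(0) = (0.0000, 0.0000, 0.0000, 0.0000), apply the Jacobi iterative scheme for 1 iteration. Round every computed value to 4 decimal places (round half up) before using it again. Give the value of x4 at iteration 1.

Iteration 1:
  x1 = (-12 - (1)·0.0000 - (4)·0.0000 - (-4)·0.0000) / (10) = -1.2000
  x2 = (3 - (3)·0.0000 - (1)·0.0000 - (4)·0.0000) / (9) = 0.3333
  x3 = (10 - (-1)·0.0000 - (1)·0.0000 - (-4)·0.0000) / (10) = 1.0000
  x4 = (3 - (4)·0.0000 - (-3)·0.0000 - (3)·0.0000) / (12) = 0.2500

0.2500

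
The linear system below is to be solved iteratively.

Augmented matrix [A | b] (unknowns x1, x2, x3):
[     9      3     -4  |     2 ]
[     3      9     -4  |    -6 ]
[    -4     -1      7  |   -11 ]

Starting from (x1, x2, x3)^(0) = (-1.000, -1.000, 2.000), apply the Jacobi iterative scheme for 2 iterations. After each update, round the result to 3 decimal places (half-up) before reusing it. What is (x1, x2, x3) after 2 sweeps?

(-0.979, -2.164, -0.667)

Iteration 1:
  x1 = (2 - (3)·-1.000 - (-4)·2.000) / (9) = 1.444
  x2 = (-6 - (3)·-1.000 - (-4)·2.000) / (9) = 0.556
  x3 = (-11 - (-4)·-1.000 - (-1)·-1.000) / (7) = -2.286
Iteration 2:
  x1 = (2 - (3)·0.556 - (-4)·-2.286) / (9) = -0.979
  x2 = (-6 - (3)·1.444 - (-4)·-2.286) / (9) = -2.164
  x3 = (-11 - (-4)·1.444 - (-1)·0.556) / (7) = -0.667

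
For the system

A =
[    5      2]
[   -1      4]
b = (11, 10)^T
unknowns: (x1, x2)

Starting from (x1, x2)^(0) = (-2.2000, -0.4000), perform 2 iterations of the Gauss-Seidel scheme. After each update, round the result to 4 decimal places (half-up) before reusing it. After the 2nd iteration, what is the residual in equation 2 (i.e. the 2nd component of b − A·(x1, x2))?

0.0000

Iteration 1:
  x1 = (11 - (2)·-0.4000) / (5) = 2.3600
  x2 = (10 - (-1)·2.3600) / (4) = 3.0900
Iteration 2:
  x1 = (11 - (2)·3.0900) / (5) = 0.9640
  x2 = (10 - (-1)·0.9640) / (4) = 2.7410
Residual b − A·x = (0.6980, 0.0000)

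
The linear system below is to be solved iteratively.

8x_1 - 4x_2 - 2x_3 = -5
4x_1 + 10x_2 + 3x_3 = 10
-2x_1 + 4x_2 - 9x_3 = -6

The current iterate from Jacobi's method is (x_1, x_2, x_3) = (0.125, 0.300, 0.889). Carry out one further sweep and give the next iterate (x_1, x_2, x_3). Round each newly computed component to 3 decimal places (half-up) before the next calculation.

(-0.253, 0.683, 0.772)

One sweep:
  x_1 = (-5 - (-4)·0.300 - (-2)·0.889) / (8) = -0.253
  x_2 = (10 - (4)·0.125 - (3)·0.889) / (10) = 0.683
  x_3 = (-6 - (-2)·0.125 - (4)·0.300) / (-9) = 0.772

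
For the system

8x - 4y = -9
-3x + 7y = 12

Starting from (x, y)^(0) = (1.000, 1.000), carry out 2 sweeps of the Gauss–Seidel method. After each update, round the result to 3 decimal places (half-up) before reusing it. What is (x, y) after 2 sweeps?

Iteration 1:
  x = (-9 - (-4)·1.000) / (8) = -0.625
  y = (12 - (-3)·-0.625) / (7) = 1.446
Iteration 2:
  x = (-9 - (-4)·1.446) / (8) = -0.402
  y = (12 - (-3)·-0.402) / (7) = 1.542

(-0.402, 1.542)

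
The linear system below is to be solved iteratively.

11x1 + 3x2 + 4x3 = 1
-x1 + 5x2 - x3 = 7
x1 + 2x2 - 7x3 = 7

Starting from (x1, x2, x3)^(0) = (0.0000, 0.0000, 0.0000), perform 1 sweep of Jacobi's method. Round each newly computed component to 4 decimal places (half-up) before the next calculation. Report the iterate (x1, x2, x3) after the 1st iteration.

Iteration 1:
  x1 = (1 - (3)·0.0000 - (4)·0.0000) / (11) = 0.0909
  x2 = (7 - (-1)·0.0000 - (-1)·0.0000) / (5) = 1.4000
  x3 = (7 - (1)·0.0000 - (2)·0.0000) / (-7) = -1.0000

(0.0909, 1.4000, -1.0000)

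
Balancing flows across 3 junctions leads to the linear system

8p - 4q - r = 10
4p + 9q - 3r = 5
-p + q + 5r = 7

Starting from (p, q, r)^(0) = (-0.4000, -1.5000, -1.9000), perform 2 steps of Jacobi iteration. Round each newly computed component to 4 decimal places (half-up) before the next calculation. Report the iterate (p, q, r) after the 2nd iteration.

(1.5025, 0.9789, 1.4325)

Iteration 1:
  p = (10 - (-4)·-1.5000 - (-1)·-1.9000) / (8) = 0.2625
  q = (5 - (4)·-0.4000 - (-3)·-1.9000) / (9) = 0.1000
  r = (7 - (-1)·-0.4000 - (1)·-1.5000) / (5) = 1.6200
Iteration 2:
  p = (10 - (-4)·0.1000 - (-1)·1.6200) / (8) = 1.5025
  q = (5 - (4)·0.2625 - (-3)·1.6200) / (9) = 0.9789
  r = (7 - (-1)·0.2625 - (1)·0.1000) / (5) = 1.4325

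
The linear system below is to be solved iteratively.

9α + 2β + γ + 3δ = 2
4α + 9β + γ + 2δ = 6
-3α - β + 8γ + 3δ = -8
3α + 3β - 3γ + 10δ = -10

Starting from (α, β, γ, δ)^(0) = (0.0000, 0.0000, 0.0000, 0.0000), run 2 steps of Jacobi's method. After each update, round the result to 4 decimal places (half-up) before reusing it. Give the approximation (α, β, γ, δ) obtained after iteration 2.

Iteration 1:
  α = (2 - (2)·0.0000 - (1)·0.0000 - (3)·0.0000) / (9) = 0.2222
  β = (6 - (4)·0.0000 - (1)·0.0000 - (2)·0.0000) / (9) = 0.6667
  γ = (-8 - (-3)·0.0000 - (-1)·0.0000 - (3)·0.0000) / (8) = -1.0000
  δ = (-10 - (3)·0.0000 - (3)·0.0000 - (-3)·0.0000) / (10) = -1.0000
Iteration 2:
  α = (2 - (2)·0.6667 - (1)·-1.0000 - (3)·-1.0000) / (9) = 0.5185
  β = (6 - (4)·0.2222 - (1)·-1.0000 - (2)·-1.0000) / (9) = 0.9012
  γ = (-8 - (-3)·0.2222 - (-1)·0.6667 - (3)·-1.0000) / (8) = -0.4583
  δ = (-10 - (3)·0.2222 - (3)·0.6667 - (-3)·-1.0000) / (10) = -1.5667

(0.5185, 0.9012, -0.4583, -1.5667)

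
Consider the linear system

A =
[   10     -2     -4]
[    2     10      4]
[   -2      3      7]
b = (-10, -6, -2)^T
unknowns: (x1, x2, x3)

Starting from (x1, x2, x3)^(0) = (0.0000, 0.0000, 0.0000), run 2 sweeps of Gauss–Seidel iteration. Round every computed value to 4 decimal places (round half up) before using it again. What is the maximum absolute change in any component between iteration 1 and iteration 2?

Iteration 1:
  x1 = (-10 - (-2)·0.0000 - (-4)·0.0000) / (10) = -1.0000
  x2 = (-6 - (2)·-1.0000 - (4)·0.0000) / (10) = -0.4000
  x3 = (-2 - (-2)·-1.0000 - (3)·-0.4000) / (7) = -0.4000
Iteration 2:
  x1 = (-10 - (-2)·-0.4000 - (-4)·-0.4000) / (10) = -1.2400
  x2 = (-6 - (2)·-1.2400 - (4)·-0.4000) / (10) = -0.1920
  x3 = (-2 - (-2)·-1.2400 - (3)·-0.1920) / (7) = -0.5577
Change: (-0.2400, 0.2080, -0.1577) → max |·| = 0.2400

0.2400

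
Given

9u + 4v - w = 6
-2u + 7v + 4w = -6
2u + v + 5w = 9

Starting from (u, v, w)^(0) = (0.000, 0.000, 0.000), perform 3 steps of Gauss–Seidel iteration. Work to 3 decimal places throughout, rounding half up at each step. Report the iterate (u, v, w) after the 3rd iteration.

Iteration 1:
  u = (6 - (4)·0.000 - (-1)·0.000) / (9) = 0.667
  v = (-6 - (-2)·0.667 - (4)·0.000) / (7) = -0.667
  w = (9 - (2)·0.667 - (1)·-0.667) / (5) = 1.667
Iteration 2:
  u = (6 - (4)·-0.667 - (-1)·1.667) / (9) = 1.148
  v = (-6 - (-2)·1.148 - (4)·1.667) / (7) = -1.482
  w = (9 - (2)·1.148 - (1)·-1.482) / (5) = 1.637
Iteration 3:
  u = (6 - (4)·-1.482 - (-1)·1.637) / (9) = 1.507
  v = (-6 - (-2)·1.507 - (4)·1.637) / (7) = -1.362
  w = (9 - (2)·1.507 - (1)·-1.362) / (5) = 1.470

(1.507, -1.362, 1.470)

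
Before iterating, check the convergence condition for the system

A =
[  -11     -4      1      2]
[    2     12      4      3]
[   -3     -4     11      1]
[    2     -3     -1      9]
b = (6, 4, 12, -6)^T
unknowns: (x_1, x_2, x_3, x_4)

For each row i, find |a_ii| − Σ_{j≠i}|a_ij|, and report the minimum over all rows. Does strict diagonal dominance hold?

row 1: |-11| − (4+1+2) = 4
row 2: |12| − (2+4+3) = 3
row 3: |11| − (3+4+1) = 3
row 4: |9| − (2+3+1) = 3
minimum over rows = 3 → strictly diagonally dominant (convergence guaranteed)

3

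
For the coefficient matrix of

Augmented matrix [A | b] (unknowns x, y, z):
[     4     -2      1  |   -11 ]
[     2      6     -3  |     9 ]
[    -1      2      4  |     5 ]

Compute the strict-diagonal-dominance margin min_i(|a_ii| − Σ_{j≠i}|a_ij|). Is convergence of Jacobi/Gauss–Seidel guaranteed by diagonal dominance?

row 1: |4| − (2+1) = 1
row 2: |6| − (2+3) = 1
row 3: |4| − (1+2) = 1
minimum over rows = 1 → strictly diagonally dominant (convergence guaranteed)

1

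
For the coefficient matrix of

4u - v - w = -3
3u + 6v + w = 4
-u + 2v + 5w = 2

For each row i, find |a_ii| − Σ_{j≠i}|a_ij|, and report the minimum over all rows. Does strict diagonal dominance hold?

2

row 1: |4| − (1+1) = 2
row 2: |6| − (3+1) = 2
row 3: |5| − (1+2) = 2
minimum over rows = 2 → strictly diagonally dominant (convergence guaranteed)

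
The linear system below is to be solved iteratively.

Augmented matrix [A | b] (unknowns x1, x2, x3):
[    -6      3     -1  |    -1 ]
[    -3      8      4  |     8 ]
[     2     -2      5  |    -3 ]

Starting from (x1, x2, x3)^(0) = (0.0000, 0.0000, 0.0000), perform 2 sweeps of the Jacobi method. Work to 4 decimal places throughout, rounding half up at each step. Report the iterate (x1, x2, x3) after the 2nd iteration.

(0.7667, 1.3625, -0.2667)

Iteration 1:
  x1 = (-1 - (3)·0.0000 - (-1)·0.0000) / (-6) = 0.1667
  x2 = (8 - (-3)·0.0000 - (4)·0.0000) / (8) = 1.0000
  x3 = (-3 - (2)·0.0000 - (-2)·0.0000) / (5) = -0.6000
Iteration 2:
  x1 = (-1 - (3)·1.0000 - (-1)·-0.6000) / (-6) = 0.7667
  x2 = (8 - (-3)·0.1667 - (4)·-0.6000) / (8) = 1.3625
  x3 = (-3 - (2)·0.1667 - (-2)·1.0000) / (5) = -0.2667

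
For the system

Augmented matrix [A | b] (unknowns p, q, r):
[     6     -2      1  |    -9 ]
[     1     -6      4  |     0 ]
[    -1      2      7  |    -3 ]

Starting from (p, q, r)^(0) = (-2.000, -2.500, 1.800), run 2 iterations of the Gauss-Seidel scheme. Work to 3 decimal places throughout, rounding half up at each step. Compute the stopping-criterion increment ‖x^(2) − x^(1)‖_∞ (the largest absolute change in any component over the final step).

1.622

Iteration 1:
  p = (-9 - (-2)·-2.500 - (1)·1.800) / (6) = -2.633
  q = (0 - (1)·-2.633 - (4)·1.800) / (-6) = 0.761
  r = (-3 - (-1)·-2.633 - (2)·0.761) / (7) = -1.022
Iteration 2:
  p = (-9 - (-2)·0.761 - (1)·-1.022) / (6) = -1.076
  q = (0 - (1)·-1.076 - (4)·-1.022) / (-6) = -0.861
  r = (-3 - (-1)·-1.076 - (2)·-0.861) / (7) = -0.336
Change: (1.557, -1.622, 0.686) → max |·| = 1.622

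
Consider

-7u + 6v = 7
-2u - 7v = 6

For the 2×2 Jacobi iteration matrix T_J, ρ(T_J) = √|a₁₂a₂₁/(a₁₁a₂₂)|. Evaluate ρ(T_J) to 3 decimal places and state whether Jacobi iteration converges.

a₁₂a₂₁/(a₁₁a₂₂) = (6)·(-2) / ((-7)·(-7)) = -0.244898
ρ = √|-0.244898| = √0.244898 = 0.495
ρ < 1, so Jacobi converges

0.495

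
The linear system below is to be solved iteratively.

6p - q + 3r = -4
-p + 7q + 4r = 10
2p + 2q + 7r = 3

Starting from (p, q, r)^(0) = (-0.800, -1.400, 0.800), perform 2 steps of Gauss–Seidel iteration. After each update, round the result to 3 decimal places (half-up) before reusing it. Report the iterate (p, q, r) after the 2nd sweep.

(-0.823, 0.982, 0.383)

Iteration 1:
  p = (-4 - (-1)·-1.400 - (3)·0.800) / (6) = -1.300
  q = (10 - (-1)·-1.300 - (4)·0.800) / (7) = 0.786
  r = (3 - (2)·-1.300 - (2)·0.786) / (7) = 0.575
Iteration 2:
  p = (-4 - (-1)·0.786 - (3)·0.575) / (6) = -0.823
  q = (10 - (-1)·-0.823 - (4)·0.575) / (7) = 0.982
  r = (3 - (2)·-0.823 - (2)·0.982) / (7) = 0.383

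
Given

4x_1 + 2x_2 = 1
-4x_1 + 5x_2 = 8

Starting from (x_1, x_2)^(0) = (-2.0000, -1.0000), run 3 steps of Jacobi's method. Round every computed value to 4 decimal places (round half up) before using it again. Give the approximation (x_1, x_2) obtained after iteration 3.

Iteration 1:
  x_1 = (1 - (2)·-1.0000) / (4) = 0.7500
  x_2 = (8 - (-4)·-2.0000) / (5) = 0.0000
Iteration 2:
  x_1 = (1 - (2)·0.0000) / (4) = 0.2500
  x_2 = (8 - (-4)·0.7500) / (5) = 2.2000
Iteration 3:
  x_1 = (1 - (2)·2.2000) / (4) = -0.8500
  x_2 = (8 - (-4)·0.2500) / (5) = 1.8000

(-0.8500, 1.8000)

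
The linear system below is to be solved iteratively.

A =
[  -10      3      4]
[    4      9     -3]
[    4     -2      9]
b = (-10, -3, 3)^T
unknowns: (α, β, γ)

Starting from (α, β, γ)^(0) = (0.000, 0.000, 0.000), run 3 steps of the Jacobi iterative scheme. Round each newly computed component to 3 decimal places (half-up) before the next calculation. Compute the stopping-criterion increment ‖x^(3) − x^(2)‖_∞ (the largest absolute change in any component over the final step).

0.307

Iteration 1:
  α = (-10 - (3)·0.000 - (4)·0.000) / (-10) = 1.000
  β = (-3 - (4)·0.000 - (-3)·0.000) / (9) = -0.333
  γ = (3 - (4)·0.000 - (-2)·0.000) / (9) = 0.333
Iteration 2:
  α = (-10 - (3)·-0.333 - (4)·0.333) / (-10) = 1.033
  β = (-3 - (4)·1.000 - (-3)·0.333) / (9) = -0.667
  γ = (3 - (4)·1.000 - (-2)·-0.333) / (9) = -0.185
Iteration 3:
  α = (-10 - (3)·-0.667 - (4)·-0.185) / (-10) = 0.726
  β = (-3 - (4)·1.033 - (-3)·-0.185) / (9) = -0.854
  γ = (3 - (4)·1.033 - (-2)·-0.667) / (9) = -0.274
Change: (-0.307, -0.187, -0.089) → max |·| = 0.307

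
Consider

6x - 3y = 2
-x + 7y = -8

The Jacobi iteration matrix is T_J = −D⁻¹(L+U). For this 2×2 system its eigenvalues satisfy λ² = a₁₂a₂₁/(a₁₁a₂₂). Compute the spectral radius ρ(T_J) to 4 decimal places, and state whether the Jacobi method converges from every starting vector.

a₁₂a₂₁/(a₁₁a₂₂) = (-3)·(-1) / ((6)·(7)) = 0.071429
ρ = √|0.071429| = √0.071429 = 0.2673
ρ < 1, so Jacobi converges

0.2673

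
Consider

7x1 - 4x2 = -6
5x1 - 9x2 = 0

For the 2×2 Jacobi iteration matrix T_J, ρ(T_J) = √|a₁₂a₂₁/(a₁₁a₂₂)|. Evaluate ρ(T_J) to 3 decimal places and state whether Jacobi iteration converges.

a₁₂a₂₁/(a₁₁a₂₂) = (-4)·(5) / ((7)·(-9)) = 0.317460
ρ = √|0.317460| = √0.317460 = 0.563
ρ < 1, so Jacobi converges

0.563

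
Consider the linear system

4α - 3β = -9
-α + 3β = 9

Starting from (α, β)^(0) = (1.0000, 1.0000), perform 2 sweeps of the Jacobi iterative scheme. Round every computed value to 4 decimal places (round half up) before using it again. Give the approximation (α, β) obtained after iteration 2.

Iteration 1:
  α = (-9 - (-3)·1.0000) / (4) = -1.5000
  β = (9 - (-1)·1.0000) / (3) = 3.3333
Iteration 2:
  α = (-9 - (-3)·3.3333) / (4) = 0.2500
  β = (9 - (-1)·-1.5000) / (3) = 2.5000

(0.2500, 2.5000)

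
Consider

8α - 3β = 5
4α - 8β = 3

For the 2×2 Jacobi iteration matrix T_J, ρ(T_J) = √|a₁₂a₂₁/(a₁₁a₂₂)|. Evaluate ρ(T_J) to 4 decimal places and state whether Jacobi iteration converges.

a₁₂a₂₁/(a₁₁a₂₂) = (-3)·(4) / ((8)·(-8)) = 0.187500
ρ = √|0.187500| = √0.187500 = 0.4330
ρ < 1, so Jacobi converges

0.4330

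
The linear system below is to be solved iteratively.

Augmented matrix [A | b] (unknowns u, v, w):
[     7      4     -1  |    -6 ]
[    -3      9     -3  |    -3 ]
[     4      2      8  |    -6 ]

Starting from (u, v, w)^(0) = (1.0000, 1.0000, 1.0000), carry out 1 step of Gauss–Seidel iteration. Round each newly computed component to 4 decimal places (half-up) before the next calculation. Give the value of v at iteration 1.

-0.4286

Iteration 1:
  u = (-6 - (4)·1.0000 - (-1)·1.0000) / (7) = -1.2857
  v = (-3 - (-3)·-1.2857 - (-3)·1.0000) / (9) = -0.4286
  w = (-6 - (4)·-1.2857 - (2)·-0.4286) / (8) = 0.0000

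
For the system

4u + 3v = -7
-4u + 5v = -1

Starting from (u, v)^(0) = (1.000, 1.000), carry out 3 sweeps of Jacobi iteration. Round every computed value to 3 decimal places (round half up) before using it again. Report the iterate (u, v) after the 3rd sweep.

(-0.100, -1.960)

Iteration 1:
  u = (-7 - (3)·1.000) / (4) = -2.500
  v = (-1 - (-4)·1.000) / (5) = 0.600
Iteration 2:
  u = (-7 - (3)·0.600) / (4) = -2.200
  v = (-1 - (-4)·-2.500) / (5) = -2.200
Iteration 3:
  u = (-7 - (3)·-2.200) / (4) = -0.100
  v = (-1 - (-4)·-2.200) / (5) = -1.960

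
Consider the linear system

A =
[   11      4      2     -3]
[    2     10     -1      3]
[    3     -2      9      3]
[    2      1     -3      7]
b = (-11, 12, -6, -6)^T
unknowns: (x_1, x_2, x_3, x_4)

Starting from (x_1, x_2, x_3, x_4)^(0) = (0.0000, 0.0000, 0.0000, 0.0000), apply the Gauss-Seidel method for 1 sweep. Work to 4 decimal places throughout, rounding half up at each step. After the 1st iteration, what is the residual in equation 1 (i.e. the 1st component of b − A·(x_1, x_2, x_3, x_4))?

-7.8983

Iteration 1:
  x_1 = (-11 - (4)·0.0000 - (2)·0.0000 - (-3)·0.0000) / (11) = -1.0000
  x_2 = (12 - (2)·-1.0000 - (-1)·0.0000 - (3)·0.0000) / (10) = 1.4000
  x_3 = (-6 - (3)·-1.0000 - (-2)·1.4000 - (3)·0.0000) / (9) = -0.0222
  x_4 = (-6 - (2)·-1.0000 - (1)·1.4000 - (-3)·-0.0222) / (7) = -0.7809
Residual b − A·x = (-7.8983, 2.3205, 2.3425, -0.0003)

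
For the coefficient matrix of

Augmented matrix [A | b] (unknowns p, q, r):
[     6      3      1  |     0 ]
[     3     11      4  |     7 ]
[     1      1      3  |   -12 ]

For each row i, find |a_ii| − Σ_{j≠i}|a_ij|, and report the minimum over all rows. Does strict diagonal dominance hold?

1

row 1: |6| − (3+1) = 2
row 2: |11| − (3+4) = 4
row 3: |3| − (1+1) = 1
minimum over rows = 1 → strictly diagonally dominant (convergence guaranteed)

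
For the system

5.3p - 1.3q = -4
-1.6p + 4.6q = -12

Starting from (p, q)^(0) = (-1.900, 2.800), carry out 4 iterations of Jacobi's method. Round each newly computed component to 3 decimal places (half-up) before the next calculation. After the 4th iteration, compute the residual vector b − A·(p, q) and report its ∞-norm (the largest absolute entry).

0.202

Iteration 1:
  p = (-4 - (-1.3)·2.800) / (5.3) = -0.068
  q = (-12 - (-1.6)·-1.900) / (4.6) = -3.270
Iteration 2:
  p = (-4 - (-1.3)·-3.270) / (5.3) = -1.557
  q = (-12 - (-1.6)·-0.068) / (4.6) = -2.632
Iteration 3:
  p = (-4 - (-1.3)·-2.632) / (5.3) = -1.400
  q = (-12 - (-1.6)·-1.557) / (4.6) = -3.150
Iteration 4:
  p = (-4 - (-1.3)·-3.150) / (5.3) = -1.527
  q = (-12 - (-1.6)·-1.400) / (4.6) = -3.096
Residual b − A·x = (0.068, -0.202); ∞-norm = 0.202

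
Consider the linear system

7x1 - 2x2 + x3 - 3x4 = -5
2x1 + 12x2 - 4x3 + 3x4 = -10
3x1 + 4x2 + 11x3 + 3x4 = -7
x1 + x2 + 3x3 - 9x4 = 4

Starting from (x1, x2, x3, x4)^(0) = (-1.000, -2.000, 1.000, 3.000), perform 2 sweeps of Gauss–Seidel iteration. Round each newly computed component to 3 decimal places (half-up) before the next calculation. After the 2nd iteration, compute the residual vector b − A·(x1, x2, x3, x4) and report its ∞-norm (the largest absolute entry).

3.828

Iteration 1:
  x1 = (-5 - (-2)·-2.000 - (1)·1.000 - (-3)·3.000) / (7) = -0.143
  x2 = (-10 - (2)·-0.143 - (-4)·1.000 - (3)·3.000) / (12) = -1.226
  x3 = (-7 - (3)·-0.143 - (4)·-1.226 - (3)·3.000) / (11) = -0.970
  x4 = (4 - (1)·-0.143 - (1)·-1.226 - (3)·-0.970) / (-9) = -0.920
Iteration 2:
  x1 = (-5 - (-2)·-1.226 - (1)·-0.970 - (-3)·-0.920) / (7) = -1.320
  x2 = (-10 - (2)·-1.320 - (-4)·-0.970 - (3)·-0.920) / (12) = -0.707
  x3 = (-7 - (3)·-1.320 - (4)·-0.707 - (3)·-0.920) / (11) = 0.232
  x4 = (4 - (1)·-1.320 - (1)·-0.707 - (3)·0.232) / (-9) = -0.592
Residual b − A·x = (0.818, 3.828, -0.988, 0.003); ∞-norm = 3.828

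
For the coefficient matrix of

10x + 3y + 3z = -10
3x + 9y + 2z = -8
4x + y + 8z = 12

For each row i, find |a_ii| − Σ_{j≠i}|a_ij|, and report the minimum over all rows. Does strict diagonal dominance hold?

3

row 1: |10| − (3+3) = 4
row 2: |9| − (3+2) = 4
row 3: |8| − (4+1) = 3
minimum over rows = 3 → strictly diagonally dominant (convergence guaranteed)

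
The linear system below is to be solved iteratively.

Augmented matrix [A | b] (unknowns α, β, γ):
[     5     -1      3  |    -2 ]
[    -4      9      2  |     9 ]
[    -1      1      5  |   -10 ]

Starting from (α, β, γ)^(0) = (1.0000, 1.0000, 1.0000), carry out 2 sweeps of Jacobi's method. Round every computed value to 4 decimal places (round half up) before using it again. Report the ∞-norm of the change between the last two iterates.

1.8444

Iteration 1:
  α = (-2 - (-1)·1.0000 - (3)·1.0000) / (5) = -0.8000
  β = (9 - (-4)·1.0000 - (2)·1.0000) / (9) = 1.2222
  γ = (-10 - (-1)·1.0000 - (1)·1.0000) / (5) = -2.0000
Iteration 2:
  α = (-2 - (-1)·1.2222 - (3)·-2.0000) / (5) = 1.0444
  β = (9 - (-4)·-0.8000 - (2)·-2.0000) / (9) = 1.0889
  γ = (-10 - (-1)·-0.8000 - (1)·1.2222) / (5) = -2.4044
Change: (1.8444, -0.1333, -0.4044) → max |·| = 1.8444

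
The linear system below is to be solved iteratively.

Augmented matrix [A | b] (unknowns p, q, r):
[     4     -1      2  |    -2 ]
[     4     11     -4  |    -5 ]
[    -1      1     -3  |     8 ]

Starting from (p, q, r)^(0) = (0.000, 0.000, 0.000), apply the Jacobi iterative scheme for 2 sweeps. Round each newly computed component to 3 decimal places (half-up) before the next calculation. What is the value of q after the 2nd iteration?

-1.243

Iteration 1:
  p = (-2 - (-1)·0.000 - (2)·0.000) / (4) = -0.500
  q = (-5 - (4)·0.000 - (-4)·0.000) / (11) = -0.455
  r = (8 - (-1)·0.000 - (1)·0.000) / (-3) = -2.667
Iteration 2:
  p = (-2 - (-1)·-0.455 - (2)·-2.667) / (4) = 0.720
  q = (-5 - (4)·-0.500 - (-4)·-2.667) / (11) = -1.243
  r = (8 - (-1)·-0.500 - (1)·-0.455) / (-3) = -2.652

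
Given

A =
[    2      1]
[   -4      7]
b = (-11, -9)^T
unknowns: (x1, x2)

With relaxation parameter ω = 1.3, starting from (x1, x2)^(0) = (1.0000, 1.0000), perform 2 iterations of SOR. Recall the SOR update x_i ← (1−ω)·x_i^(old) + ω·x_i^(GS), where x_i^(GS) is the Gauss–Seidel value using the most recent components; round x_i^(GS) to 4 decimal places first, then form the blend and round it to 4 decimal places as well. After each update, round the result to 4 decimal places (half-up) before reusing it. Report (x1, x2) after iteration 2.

(0.4726, 1.0762)

Iteration 1:
  x1: GS value = (-11 - (1)·1.0000) / (2) = -6.0000;  x1 ← (1−ω)·1.0000 + ω·-6.0000 = -8.1000
  x2: GS value = (-9 - (-4)·-8.1000) / (7) = -5.9143;  x2 ← (1−ω)·1.0000 + ω·-5.9143 = -7.9886
Iteration 2:
  x1: GS value = (-11 - (1)·-7.9886) / (2) = -1.5057;  x1 ← (1−ω)·-8.1000 + ω·-1.5057 = 0.4726
  x2: GS value = (-9 - (-4)·0.4726) / (7) = -1.0157;  x2 ← (1−ω)·-7.9886 + ω·-1.0157 = 1.0762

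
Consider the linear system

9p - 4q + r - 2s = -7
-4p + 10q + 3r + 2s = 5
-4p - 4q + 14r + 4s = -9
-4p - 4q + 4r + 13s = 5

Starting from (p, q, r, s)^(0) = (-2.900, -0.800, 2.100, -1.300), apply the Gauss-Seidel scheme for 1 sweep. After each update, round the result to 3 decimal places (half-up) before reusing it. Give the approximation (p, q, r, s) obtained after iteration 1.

Iteration 1:
  p = (-7 - (-4)·-0.800 - (1)·2.100 - (-2)·-1.300) / (9) = -1.656
  q = (5 - (-4)·-1.656 - (3)·2.100 - (2)·-1.300) / (10) = -0.532
  r = (-9 - (-4)·-1.656 - (-4)·-0.532 - (4)·-1.300) / (14) = -0.897
  s = (5 - (-4)·-1.656 - (-4)·-0.532 - (4)·-0.897) / (13) = -0.013

(-1.656, -0.532, -0.897, -0.013)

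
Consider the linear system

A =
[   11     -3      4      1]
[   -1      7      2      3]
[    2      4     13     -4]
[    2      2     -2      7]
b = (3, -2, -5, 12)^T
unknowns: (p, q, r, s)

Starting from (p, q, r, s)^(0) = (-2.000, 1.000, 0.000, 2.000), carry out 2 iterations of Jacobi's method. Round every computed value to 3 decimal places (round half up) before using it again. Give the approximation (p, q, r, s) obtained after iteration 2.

(-0.383, -1.157, 0.614, 2.085)

Iteration 1:
  p = (3 - (-3)·1.000 - (4)·0.000 - (1)·2.000) / (11) = 0.364
  q = (-2 - (-1)·-2.000 - (2)·0.000 - (3)·2.000) / (7) = -1.429
  r = (-5 - (2)·-2.000 - (4)·1.000 - (-4)·2.000) / (13) = 0.231
  s = (12 - (2)·-2.000 - (2)·1.000 - (-2)·0.000) / (7) = 2.000
Iteration 2:
  p = (3 - (-3)·-1.429 - (4)·0.231 - (1)·2.000) / (11) = -0.383
  q = (-2 - (-1)·0.364 - (2)·0.231 - (3)·2.000) / (7) = -1.157
  r = (-5 - (2)·0.364 - (4)·-1.429 - (-4)·2.000) / (13) = 0.614
  s = (12 - (2)·0.364 - (2)·-1.429 - (-2)·0.231) / (7) = 2.085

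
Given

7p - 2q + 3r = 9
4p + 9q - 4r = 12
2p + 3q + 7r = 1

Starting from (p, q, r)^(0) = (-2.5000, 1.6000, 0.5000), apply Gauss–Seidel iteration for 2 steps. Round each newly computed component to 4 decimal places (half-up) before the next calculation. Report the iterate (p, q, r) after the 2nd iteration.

Iteration 1:
  p = (9 - (-2)·1.6000 - (3)·0.5000) / (7) = 1.5286
  q = (12 - (4)·1.5286 - (-4)·0.5000) / (9) = 0.8762
  r = (1 - (2)·1.5286 - (3)·0.8762) / (7) = -0.6694
Iteration 2:
  p = (9 - (-2)·0.8762 - (3)·-0.6694) / (7) = 1.8229
  q = (12 - (4)·1.8229 - (-4)·-0.6694) / (9) = 0.2256
  r = (1 - (2)·1.8229 - (3)·0.2256) / (7) = -0.4747

(1.8229, 0.2256, -0.4747)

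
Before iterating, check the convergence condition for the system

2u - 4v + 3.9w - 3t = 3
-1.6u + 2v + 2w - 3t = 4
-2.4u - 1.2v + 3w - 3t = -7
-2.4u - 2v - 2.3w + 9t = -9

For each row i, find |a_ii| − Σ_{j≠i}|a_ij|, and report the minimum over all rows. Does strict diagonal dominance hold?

row 1: |2| − (4+3.9+3) = -8.9
row 2: |2| − (1.6+2+3) = -4.6
row 3: |3| − (2.4+1.2+3) = -3.6
row 4: |9| − (2.4+2+2.3) = 2.3
minimum over rows = -8.9 → not strictly diagonally dominant

-8.9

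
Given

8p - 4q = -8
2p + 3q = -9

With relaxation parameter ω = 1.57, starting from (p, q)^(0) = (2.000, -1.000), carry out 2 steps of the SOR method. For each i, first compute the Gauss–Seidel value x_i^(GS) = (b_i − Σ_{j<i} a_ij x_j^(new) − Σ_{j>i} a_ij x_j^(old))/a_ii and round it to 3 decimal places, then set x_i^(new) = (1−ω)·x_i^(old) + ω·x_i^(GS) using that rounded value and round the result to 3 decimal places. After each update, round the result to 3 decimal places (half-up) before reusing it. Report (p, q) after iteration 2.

Iteration 1:
  p: GS value = (-8 - (-4)·-1.000) / (8) = -1.500;  p ← (1−ω)·2.000 + ω·-1.500 = -3.495
  q: GS value = (-9 - (2)·-3.495) / (3) = -0.670;  q ← (1−ω)·-1.000 + ω·-0.670 = -0.482
Iteration 2:
  p: GS value = (-8 - (-4)·-0.482) / (8) = -1.241;  p ← (1−ω)·-3.495 + ω·-1.241 = 0.044
  q: GS value = (-9 - (2)·0.044) / (3) = -3.029;  q ← (1−ω)·-0.482 + ω·-3.029 = -4.481

(0.044, -4.481)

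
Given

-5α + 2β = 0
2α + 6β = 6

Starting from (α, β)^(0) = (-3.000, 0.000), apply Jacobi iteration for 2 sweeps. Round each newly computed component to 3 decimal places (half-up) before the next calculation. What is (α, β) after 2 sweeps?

Iteration 1:
  α = (0 - (2)·0.000) / (-5) = 0.000
  β = (6 - (2)·-3.000) / (6) = 2.000
Iteration 2:
  α = (0 - (2)·2.000) / (-5) = 0.800
  β = (6 - (2)·0.000) / (6) = 1.000

(0.800, 1.000)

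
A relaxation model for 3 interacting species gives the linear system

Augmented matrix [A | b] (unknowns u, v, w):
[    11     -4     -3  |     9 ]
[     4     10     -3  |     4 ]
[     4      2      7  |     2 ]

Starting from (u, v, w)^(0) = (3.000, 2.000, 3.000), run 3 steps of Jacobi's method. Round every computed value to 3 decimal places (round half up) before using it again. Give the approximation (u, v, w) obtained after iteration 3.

Iteration 1:
  u = (9 - (-4)·2.000 - (-3)·3.000) / (11) = 2.364
  v = (4 - (4)·3.000 - (-3)·3.000) / (10) = 0.100
  w = (2 - (4)·3.000 - (2)·2.000) / (7) = -2.000
Iteration 2:
  u = (9 - (-4)·0.100 - (-3)·-2.000) / (11) = 0.309
  v = (4 - (4)·2.364 - (-3)·-2.000) / (10) = -1.146
  w = (2 - (4)·2.364 - (2)·0.100) / (7) = -1.094
Iteration 3:
  u = (9 - (-4)·-1.146 - (-3)·-1.094) / (11) = 0.103
  v = (4 - (4)·0.309 - (-3)·-1.094) / (10) = -0.052
  w = (2 - (4)·0.309 - (2)·-1.146) / (7) = 0.437

(0.103, -0.052, 0.437)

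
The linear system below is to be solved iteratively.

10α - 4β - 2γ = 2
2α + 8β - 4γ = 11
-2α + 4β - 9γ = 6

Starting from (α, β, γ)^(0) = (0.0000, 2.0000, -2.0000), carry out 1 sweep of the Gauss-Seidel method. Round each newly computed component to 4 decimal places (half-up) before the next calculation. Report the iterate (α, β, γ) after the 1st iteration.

(0.6000, 0.2250, -0.7000)

Iteration 1:
  α = (2 - (-4)·2.0000 - (-2)·-2.0000) / (10) = 0.6000
  β = (11 - (2)·0.6000 - (-4)·-2.0000) / (8) = 0.2250
  γ = (6 - (-2)·0.6000 - (4)·0.2250) / (-9) = -0.7000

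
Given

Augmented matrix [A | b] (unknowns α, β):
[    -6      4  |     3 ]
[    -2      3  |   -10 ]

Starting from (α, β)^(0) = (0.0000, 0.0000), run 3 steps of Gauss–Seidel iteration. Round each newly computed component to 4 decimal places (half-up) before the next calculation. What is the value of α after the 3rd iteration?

-4.0309

Iteration 1:
  α = (3 - (4)·0.0000) / (-6) = -0.5000
  β = (-10 - (-2)·-0.5000) / (3) = -3.6667
Iteration 2:
  α = (3 - (4)·-3.6667) / (-6) = -2.9445
  β = (-10 - (-2)·-2.9445) / (3) = -5.2963
Iteration 3:
  α = (3 - (4)·-5.2963) / (-6) = -4.0309
  β = (-10 - (-2)·-4.0309) / (3) = -6.0206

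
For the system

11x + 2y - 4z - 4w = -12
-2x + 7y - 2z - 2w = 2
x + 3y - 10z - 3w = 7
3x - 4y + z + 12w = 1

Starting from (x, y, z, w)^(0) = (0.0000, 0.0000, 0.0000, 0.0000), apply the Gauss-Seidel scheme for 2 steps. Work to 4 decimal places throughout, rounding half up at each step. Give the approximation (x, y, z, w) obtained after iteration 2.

(-1.2321, -0.1810, -1.0022, 0.4145)

Iteration 1:
  x = (-12 - (2)·0.0000 - (-4)·0.0000 - (-4)·0.0000) / (11) = -1.0909
  y = (2 - (-2)·-1.0909 - (-2)·0.0000 - (-2)·0.0000) / (7) = -0.0260
  z = (7 - (1)·-1.0909 - (3)·-0.0260 - (-3)·0.0000) / (-10) = -0.8169
  w = (1 - (3)·-1.0909 - (-4)·-0.0260 - (1)·-0.8169) / (12) = 0.4155
Iteration 2:
  x = (-12 - (2)·-0.0260 - (-4)·-0.8169 - (-4)·0.4155) / (11) = -1.2321
  y = (2 - (-2)·-1.2321 - (-2)·-0.8169 - (-2)·0.4155) / (7) = -0.1810
  z = (7 - (1)·-1.2321 - (3)·-0.1810 - (-3)·0.4155) / (-10) = -1.0022
  w = (1 - (3)·-1.2321 - (-4)·-0.1810 - (1)·-1.0022) / (12) = 0.4145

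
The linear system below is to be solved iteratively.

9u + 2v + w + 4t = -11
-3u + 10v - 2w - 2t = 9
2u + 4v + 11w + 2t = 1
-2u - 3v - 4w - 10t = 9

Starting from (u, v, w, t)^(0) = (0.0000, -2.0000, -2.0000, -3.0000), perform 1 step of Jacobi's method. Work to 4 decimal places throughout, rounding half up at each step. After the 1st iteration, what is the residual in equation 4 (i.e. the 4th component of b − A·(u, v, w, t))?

20.7100

Iteration 1:
  u = (-11 - (2)·-2.0000 - (1)·-2.0000 - (4)·-3.0000) / (9) = 0.7778
  v = (9 - (-3)·0.0000 - (-2)·-2.0000 - (-2)·-3.0000) / (10) = -0.1000
  w = (1 - (2)·0.0000 - (4)·-2.0000 - (2)·-3.0000) / (11) = 1.3636
  t = (9 - (-2)·0.0000 - (-3)·-2.0000 - (-4)·-2.0000) / (-10) = 0.5000
Residual b − A·x = (-21.1638, 16.0606, -16.1552, 20.7100)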